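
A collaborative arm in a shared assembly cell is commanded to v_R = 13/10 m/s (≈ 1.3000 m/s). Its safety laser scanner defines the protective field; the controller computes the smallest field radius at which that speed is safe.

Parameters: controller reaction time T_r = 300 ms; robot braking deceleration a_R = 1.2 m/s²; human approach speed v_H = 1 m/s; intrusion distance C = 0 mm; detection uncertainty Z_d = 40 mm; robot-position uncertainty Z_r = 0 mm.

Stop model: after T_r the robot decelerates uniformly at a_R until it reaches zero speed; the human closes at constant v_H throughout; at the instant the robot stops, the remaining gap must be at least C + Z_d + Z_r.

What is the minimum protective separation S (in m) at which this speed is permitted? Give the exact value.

S_min = 1007/400 m = 2.5175 m

T_s = v_R/a_R = (13/10)/(6/5) = 1.0833 s
reaction-phase robot travel = 1.3000·0.3000 = 0.3900 m
braking distance = 1.3000²/(2·1.2000) = 0.7042 m
human closes 1.0000·1.3833 = 1.3833 m
C+Z_d+Z_r = 0.0000+0.0400+0.0000 = 0.0400 m
S_min ≈ 0.3900+0.7042+1.3833+0.0400  ⇒  S_min = 1007/400 m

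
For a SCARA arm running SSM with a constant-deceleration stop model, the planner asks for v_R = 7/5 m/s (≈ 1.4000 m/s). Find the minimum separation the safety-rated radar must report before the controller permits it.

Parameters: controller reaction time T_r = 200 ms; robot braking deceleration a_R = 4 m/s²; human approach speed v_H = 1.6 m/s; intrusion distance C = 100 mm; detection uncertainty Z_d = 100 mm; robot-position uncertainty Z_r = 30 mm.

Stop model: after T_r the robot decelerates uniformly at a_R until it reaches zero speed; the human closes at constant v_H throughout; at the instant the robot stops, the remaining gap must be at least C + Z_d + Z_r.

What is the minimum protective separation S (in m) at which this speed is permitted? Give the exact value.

T_s = v_R/a_R = (7/5)/4 = 0.3500 s
robot in T_r: 1.4000·0.2000 = 0.2800 m
robot under decel: 1.4000²/(2·4.0000) = 0.2450 m
person approaches 1.6000·(0.2000+0.3500) = 0.8800 m
margins: 0.1000+0.1000+0.0300 = 0.2300 m
S_min ≈ 0.2800+0.2450+0.8800+0.2300  ⇒  S_min = 327/200 m

S_min = 327/200 m = 1.6350 m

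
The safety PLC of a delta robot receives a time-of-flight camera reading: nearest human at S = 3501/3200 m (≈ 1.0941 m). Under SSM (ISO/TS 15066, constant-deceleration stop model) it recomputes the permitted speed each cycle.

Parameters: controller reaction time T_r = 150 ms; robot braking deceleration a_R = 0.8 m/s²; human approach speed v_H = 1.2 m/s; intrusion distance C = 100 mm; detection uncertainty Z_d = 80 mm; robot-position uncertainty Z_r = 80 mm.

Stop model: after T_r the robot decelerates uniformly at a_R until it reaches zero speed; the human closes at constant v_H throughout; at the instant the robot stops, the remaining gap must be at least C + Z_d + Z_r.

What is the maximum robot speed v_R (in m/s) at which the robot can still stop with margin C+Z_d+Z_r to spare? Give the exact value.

at the boundary: (5/8)·v² + (33/20)·v + (-2093/3200) = 0
  disc = (33/20)² − 4·(5/8)·(-2093/3200) = 27889/6400 ; √disc = 167/80
  v_R = (−(33/20) + 167/80) / (2·(5/8)) = 7/20 m/s
check:
stop time T_s = (7/20)/(4/5) = 0.4375 s
robot in T_r: 0.3500·0.1500 = 0.0525 m
robot covers 0.3500·0.4375 − ½·0.8000·0.4375² = 0.0766 m while stopping
human closes 1.2000·0.5875 = 0.7050 m
C+Z_d+Z_r = 0.1000+0.0800+0.0800 = 0.2600 m
sum ≈ 0.0525+0.0766+0.7050+0.2600 ≈ 1.0941 m = S ✓

v_R_max = 7/20 m/s = 0.3500 m/s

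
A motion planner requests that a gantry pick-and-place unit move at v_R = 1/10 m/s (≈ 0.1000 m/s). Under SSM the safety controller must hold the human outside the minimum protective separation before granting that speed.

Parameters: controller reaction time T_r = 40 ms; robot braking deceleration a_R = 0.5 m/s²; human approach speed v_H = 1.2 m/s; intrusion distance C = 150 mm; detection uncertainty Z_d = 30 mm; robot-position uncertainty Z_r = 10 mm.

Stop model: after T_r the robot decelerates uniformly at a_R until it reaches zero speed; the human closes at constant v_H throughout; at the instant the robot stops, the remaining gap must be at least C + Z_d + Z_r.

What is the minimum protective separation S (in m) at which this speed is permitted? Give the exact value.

S_min = 123/250 m = 0.4920 m

braking lasts T_s = (1/10)/(1/2) = 0.2000 s
robot covers v_R·T_r = 0.1000·0.0400 = 0.0040 m before braking
robot under decel: 0.1000²/(2·0.5000) = 0.0100 m
human over T_r+T_s: 1.2000·(0.0400+0.2000) = 0.2880 m
C+Z_d+Z_r = 0.1500+0.0300+0.0100 = 0.1900 m
S_min ≈ 0.0040+0.0100+0.2880+0.1900  ⇒  S_min = 123/250 m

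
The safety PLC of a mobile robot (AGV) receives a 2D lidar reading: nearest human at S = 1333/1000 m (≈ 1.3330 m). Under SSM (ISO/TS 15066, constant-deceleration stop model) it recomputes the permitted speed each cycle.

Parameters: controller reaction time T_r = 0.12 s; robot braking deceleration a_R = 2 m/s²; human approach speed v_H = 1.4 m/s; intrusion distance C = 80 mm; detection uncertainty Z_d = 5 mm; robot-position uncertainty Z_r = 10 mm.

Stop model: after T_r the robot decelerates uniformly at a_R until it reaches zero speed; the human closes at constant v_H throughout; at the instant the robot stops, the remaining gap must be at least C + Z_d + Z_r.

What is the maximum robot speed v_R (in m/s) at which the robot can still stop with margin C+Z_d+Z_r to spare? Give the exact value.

v_R_max = 1 m/s = 1.0000 m/s

at the boundary: (1/4)·v² + (41/50)·v + (-107/100) = 0
  disc = (41/50)² − 4·(1/4)·(-107/100) = 1089/625 ; √disc = 33/25
  v_R = (−(41/50) + 33/25) / (2·(1/4)) = 1 m/s
check:
braking lasts T_s = 1/2 = 0.5000 s
robot in T_r: 1.0000·0.1200 = 0.1200 m
braking distance = 1.0000²/(2·2.0000) = 0.2500 m
person approaches 1.4000·(0.1200+0.5000) = 0.8680 m
residual clearance needed = 0.0800+0.0050+0.0100 = 0.0950 m
sum ≈ 0.1200+0.2500+0.8680+0.0950 ≈ 1.3330 m = S ✓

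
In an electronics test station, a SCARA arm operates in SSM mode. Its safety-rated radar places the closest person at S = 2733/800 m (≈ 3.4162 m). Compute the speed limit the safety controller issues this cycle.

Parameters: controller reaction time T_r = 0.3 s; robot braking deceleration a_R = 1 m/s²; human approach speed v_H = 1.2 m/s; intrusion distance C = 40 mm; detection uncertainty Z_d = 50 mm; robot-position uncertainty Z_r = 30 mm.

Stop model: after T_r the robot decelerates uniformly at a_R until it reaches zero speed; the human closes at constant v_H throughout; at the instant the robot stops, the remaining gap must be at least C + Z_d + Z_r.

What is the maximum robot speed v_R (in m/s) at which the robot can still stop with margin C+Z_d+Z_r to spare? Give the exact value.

quadratic (1/2)·v² + (3/2)·v + (-2349/800) = 0
  disc = (3/2)² − 4·(1/2)·(-2349/800) = 3249/400 ; √disc = 57/20
  v_R = (−(3/2) + 57/20) / (2·(1/2)) = 27/20 m/s
check:
stop time T_s = (27/20)/1 = 1.3500 s
robot covers v_R·T_r = 1.3500·0.3000 = 0.4050 m before braking
robot under decel: 1.3500²/(2·1.0000) = 0.9113 m
human closes 1.2000·1.6500 = 1.9800 m
C+Z_d+Z_r = 0.0400+0.0500+0.0300 = 0.1200 m
sum ≈ 0.4050+0.9113+1.9800+0.1200 ≈ 3.4162 m = S ✓

v_R_max = 27/20 m/s = 1.3500 m/s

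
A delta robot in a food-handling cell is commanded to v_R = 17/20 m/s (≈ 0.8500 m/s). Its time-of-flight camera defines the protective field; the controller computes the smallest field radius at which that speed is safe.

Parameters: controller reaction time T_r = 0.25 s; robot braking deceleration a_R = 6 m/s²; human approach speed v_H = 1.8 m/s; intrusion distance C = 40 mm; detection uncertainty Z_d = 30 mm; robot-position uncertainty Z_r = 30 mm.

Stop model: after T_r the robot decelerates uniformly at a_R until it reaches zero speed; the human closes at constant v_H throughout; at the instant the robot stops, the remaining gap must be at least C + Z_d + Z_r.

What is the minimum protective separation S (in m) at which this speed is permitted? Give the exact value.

S_min = 5173/4800 m = 1.0777 m

braking lasts T_s = (17/20)/6 = 0.1417 s
robot covers v_R·T_r = 0.8500·0.2500 = 0.2125 m before braking
robot covers 0.8500·0.1417 − ½·6.0000·0.1417² = 0.0602 m while stopping
human over T_r+T_s: 1.8000·(0.2500+0.1417) = 0.7050 m
margins: 0.0400+0.0300+0.0300 = 0.1000 m
S_min ≈ 0.2125+0.0602+0.7050+0.1000  ⇒  S_min = 5173/4800 m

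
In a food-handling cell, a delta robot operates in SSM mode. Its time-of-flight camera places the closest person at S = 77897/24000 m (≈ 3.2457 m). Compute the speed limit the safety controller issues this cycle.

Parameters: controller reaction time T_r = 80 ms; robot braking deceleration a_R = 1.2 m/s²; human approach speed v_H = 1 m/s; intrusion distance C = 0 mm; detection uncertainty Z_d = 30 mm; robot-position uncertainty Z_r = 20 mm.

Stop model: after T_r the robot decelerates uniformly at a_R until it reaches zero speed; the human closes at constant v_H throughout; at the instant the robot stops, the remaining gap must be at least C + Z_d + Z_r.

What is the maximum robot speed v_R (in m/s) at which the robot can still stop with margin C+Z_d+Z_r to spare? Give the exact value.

v_R_max = 37/20 m/s = 1.8500 m/s

collect terms ⇒ (5/12)·v_R² + (137/150)·v_R + (-74777/24000) = 0
  disc = (137/150)² − 4·(5/12)·(-74777/24000) = 241081/40000 ; √disc = 491/200
  v_R = (−(137/150) + 491/200) / (2·(5/12)) = 37/20 m/s
check:
stop time T_s = (37/20)/(6/5) = 1.5417 s
reaction-phase robot travel = 1.8500·0.0800 = 0.1480 m
robot covers 1.8500·1.5417 − ½·1.2000·1.5417² = 1.4260 m while stopping
human over T_r+T_s: 1.0000·(0.0800+1.5417) = 1.6217 m
residual clearance needed = 0.0000+0.0300+0.0200 = 0.0500 m
sum ≈ 0.1480+1.4260+1.6217+0.0500 ≈ 3.2457 m = S ✓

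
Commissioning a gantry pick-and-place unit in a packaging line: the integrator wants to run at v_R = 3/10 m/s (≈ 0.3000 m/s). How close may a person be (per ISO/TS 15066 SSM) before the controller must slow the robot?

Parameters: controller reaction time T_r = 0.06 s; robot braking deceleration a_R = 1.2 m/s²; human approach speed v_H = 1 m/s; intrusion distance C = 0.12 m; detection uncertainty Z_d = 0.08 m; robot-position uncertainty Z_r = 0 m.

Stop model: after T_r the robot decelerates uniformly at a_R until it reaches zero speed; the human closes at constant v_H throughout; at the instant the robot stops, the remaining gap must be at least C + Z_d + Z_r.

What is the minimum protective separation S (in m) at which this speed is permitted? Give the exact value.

S_min = 1131/2000 m = 0.5655 m

T_s = v_R/a_R = (3/10)/(6/5) = 0.2500 s
reaction-phase robot travel = 0.3000·0.0600 = 0.0180 m
braking distance = 0.3000²/(2·1.2000) = 0.0375 m
person approaches 1.0000·(0.0600+0.2500) = 0.3100 m
residual clearance needed = 0.1200+0.0800+0.0000 = 0.2000 m
S_min ≈ 0.0180+0.0375+0.3100+0.2000  ⇒  S_min = 1131/2000 m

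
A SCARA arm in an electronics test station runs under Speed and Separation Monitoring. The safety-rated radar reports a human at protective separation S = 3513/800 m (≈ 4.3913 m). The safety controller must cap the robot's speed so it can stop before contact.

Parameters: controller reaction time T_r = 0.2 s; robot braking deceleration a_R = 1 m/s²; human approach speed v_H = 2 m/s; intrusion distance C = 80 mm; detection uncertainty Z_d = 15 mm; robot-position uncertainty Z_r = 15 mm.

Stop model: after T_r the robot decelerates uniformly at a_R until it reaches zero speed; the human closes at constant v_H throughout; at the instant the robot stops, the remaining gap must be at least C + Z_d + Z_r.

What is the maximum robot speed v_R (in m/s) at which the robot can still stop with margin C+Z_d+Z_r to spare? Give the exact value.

quadratic (1/2)·v² + (11/5)·v + (-621/160) = 0
  disc = (11/5)² − 4·(1/2)·(-621/160) = 5041/400 ; √disc = 71/20
  v_R = (−(11/5) + 71/20) / (2·(1/2)) = 27/20 m/s
check:
braking lasts T_s = (27/20)/1 = 1.3500 s
robot in T_r: 1.3500·0.2000 = 0.2700 m
robot under decel: 1.3500²/(2·1.0000) = 0.9113 m
person approaches 2.0000·(0.2000+1.3500) = 3.1000 m
margins: 0.0800+0.0150+0.0150 = 0.1100 m
sum ≈ 0.2700+0.9113+3.1000+0.1100 ≈ 4.3913 m = S ✓

v_R_max = 27/20 m/s = 1.3500 m/s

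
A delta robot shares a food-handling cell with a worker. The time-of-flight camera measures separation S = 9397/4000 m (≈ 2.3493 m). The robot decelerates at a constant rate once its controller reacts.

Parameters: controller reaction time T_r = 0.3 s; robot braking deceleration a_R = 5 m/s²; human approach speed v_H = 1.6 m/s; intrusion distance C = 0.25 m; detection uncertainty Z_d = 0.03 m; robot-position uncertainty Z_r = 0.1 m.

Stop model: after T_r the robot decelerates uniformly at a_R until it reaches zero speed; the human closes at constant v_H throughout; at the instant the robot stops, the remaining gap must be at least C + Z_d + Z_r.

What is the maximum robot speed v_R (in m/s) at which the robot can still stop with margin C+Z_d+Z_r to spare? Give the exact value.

v_R_max = 37/20 m/s = 1.8500 m/s

collect terms ⇒ (1/10)·v_R² + (31/50)·v_R + (-5957/4000) = 0
  disc = (31/50)² − 4·(1/10)·(-5957/4000) = 9801/10000 ; √disc = 99/100
  v_R = (−(31/50) + 99/100) / (2·(1/10)) = 37/20 m/s
check:
braking lasts T_s = (37/20)/5 = 0.3700 s
reaction-phase robot travel = 1.8500·0.3000 = 0.5550 m
braking distance = 1.8500²/(2·5.0000) = 0.3422 m
human closes 1.6000·0.6700 = 1.0720 m
margins: 0.2500+0.0300+0.1000 = 0.3800 m
sum ≈ 0.5550+0.3422+1.0720+0.3800 ≈ 2.3493 m = S ✓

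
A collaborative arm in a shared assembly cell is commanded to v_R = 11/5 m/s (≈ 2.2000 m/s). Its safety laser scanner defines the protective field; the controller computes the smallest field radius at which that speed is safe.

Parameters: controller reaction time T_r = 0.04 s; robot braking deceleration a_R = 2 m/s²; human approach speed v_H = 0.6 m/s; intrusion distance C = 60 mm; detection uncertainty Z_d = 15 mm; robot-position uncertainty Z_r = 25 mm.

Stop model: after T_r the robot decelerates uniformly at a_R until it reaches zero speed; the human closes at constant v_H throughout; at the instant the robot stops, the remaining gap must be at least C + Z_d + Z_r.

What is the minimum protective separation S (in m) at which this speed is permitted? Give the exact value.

S_min = 1041/500 m = 2.0820 m

stop time T_s = (11/5)/2 = 1.1000 s
robot in T_r: 2.2000·0.0400 = 0.0880 m
robot covers 2.2000·1.1000 − ½·2.0000·1.1000² = 1.2100 m while stopping
human over T_r+T_s: 0.6000·(0.0400+1.1000) = 0.6840 m
C+Z_d+Z_r = 0.0600+0.0150+0.0250 = 0.1000 m
S_min ≈ 0.0880+1.2100+0.6840+0.1000  ⇒  S_min = 1041/500 m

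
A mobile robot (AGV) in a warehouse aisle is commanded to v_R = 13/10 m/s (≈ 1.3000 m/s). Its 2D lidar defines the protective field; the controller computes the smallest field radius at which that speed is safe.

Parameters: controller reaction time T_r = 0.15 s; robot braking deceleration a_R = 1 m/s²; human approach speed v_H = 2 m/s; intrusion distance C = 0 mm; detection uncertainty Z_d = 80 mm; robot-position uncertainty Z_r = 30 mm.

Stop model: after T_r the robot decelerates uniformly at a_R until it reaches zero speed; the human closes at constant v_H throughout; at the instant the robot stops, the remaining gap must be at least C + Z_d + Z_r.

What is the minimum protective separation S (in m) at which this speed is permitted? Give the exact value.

stop time T_s = (13/10)/1 = 1.3000 s
robot covers v_R·T_r = 1.3000·0.1500 = 0.1950 m before braking
robot covers 1.3000·1.3000 − ½·1.0000·1.3000² = 0.8450 m while stopping
person approaches 2.0000·(0.1500+1.3000) = 2.9000 m
C+Z_d+Z_r = 0.0000+0.0800+0.0300 = 0.1100 m
S_min ≈ 0.1950+0.8450+2.9000+0.1100  ⇒  S_min = 81/20 m

S_min = 81/20 m = 4.0500 m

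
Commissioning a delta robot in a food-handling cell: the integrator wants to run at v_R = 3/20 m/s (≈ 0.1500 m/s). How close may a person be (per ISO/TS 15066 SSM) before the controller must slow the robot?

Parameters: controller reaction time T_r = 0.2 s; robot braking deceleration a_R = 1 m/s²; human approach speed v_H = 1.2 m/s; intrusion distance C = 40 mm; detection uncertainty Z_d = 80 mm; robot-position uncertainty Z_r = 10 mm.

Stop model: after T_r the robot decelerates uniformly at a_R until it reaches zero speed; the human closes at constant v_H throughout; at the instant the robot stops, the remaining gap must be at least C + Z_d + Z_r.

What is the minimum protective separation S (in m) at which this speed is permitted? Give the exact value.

S_min = 473/800 m = 0.5913 m

T_s = v_R/a_R = (3/20)/1 = 0.1500 s
robot covers v_R·T_r = 0.1500·0.2000 = 0.0300 m before braking
robot covers 0.1500·0.1500 − ½·1.0000·0.1500² = 0.0112 m while stopping
human closes 1.2000·0.3500 = 0.4200 m
C+Z_d+Z_r = 0.0400+0.0800+0.0100 = 0.1300 m
S_min ≈ 0.0300+0.0112+0.4200+0.1300  ⇒  S_min = 473/800 m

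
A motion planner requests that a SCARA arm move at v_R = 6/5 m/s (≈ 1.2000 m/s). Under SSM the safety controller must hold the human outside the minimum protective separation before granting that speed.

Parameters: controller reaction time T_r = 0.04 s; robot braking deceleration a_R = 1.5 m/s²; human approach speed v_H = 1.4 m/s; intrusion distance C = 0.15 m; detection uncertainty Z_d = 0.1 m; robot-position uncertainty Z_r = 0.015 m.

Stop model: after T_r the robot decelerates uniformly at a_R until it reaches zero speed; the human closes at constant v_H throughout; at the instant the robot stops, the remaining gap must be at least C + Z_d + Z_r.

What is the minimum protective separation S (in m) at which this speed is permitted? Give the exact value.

S_min = 1969/1000 m = 1.9690 m

T_s = v_R/a_R = (6/5)/(3/2) = 0.8000 s
robot covers v_R·T_r = 1.2000·0.0400 = 0.0480 m before braking
robot covers 1.2000·0.8000 − ½·1.5000·0.8000² = 0.4800 m while stopping
person approaches 1.4000·(0.0400+0.8000) = 1.1760 m
margins: 0.1500+0.1000+0.0150 = 0.2650 m
S_min ≈ 0.0480+0.4800+1.1760+0.2650  ⇒  S_min = 1969/1000 m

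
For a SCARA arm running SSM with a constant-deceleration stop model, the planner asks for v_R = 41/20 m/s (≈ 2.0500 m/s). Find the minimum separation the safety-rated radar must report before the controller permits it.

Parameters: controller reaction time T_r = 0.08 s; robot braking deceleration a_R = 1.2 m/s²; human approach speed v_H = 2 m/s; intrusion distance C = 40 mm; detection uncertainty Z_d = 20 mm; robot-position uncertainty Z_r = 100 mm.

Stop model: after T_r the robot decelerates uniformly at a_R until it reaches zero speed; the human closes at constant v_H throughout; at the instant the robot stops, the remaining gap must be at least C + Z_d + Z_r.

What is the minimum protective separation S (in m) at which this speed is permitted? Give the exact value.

S_min = 135641/24000 m = 5.6517 m

T_s = v_R/a_R = (41/20)/(6/5) = 1.7083 s
robot covers v_R·T_r = 2.0500·0.0800 = 0.1640 m before braking
robot under decel: 2.0500²/(2·1.2000) = 1.7510 m
human closes 2.0000·1.7883 = 3.5767 m
residual clearance needed = 0.0400+0.0200+0.1000 = 0.1600 m
S_min ≈ 0.1640+1.7510+3.5767+0.1600  ⇒  S_min = 135641/24000 m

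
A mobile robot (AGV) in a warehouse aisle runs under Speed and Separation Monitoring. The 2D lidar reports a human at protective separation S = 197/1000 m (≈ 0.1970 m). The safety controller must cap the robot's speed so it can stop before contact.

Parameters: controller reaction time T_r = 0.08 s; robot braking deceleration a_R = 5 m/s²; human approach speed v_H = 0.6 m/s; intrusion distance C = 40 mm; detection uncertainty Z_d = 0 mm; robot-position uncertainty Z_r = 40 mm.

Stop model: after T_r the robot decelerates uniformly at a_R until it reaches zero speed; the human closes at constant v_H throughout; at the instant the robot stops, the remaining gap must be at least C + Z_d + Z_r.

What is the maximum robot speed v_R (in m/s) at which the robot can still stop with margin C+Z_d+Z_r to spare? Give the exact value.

v_R_max = 3/10 m/s = 0.3000 m/s

collect terms ⇒ (1/10)·v_R² + (1/5)·v_R + (-69/1000) = 0
  disc = (1/5)² − 4·(1/10)·(-69/1000) = 169/2500 ; √disc = 13/50
  v_R = (−(1/5) + 13/50) / (2·(1/10)) = 3/10 m/s
check:
braking lasts T_s = (3/10)/5 = 0.0600 s
reaction-phase robot travel = 0.3000·0.0800 = 0.0240 m
braking distance = 0.3000²/(2·5.0000) = 0.0090 m
human over T_r+T_s: 0.6000·(0.0800+0.0600) = 0.0840 m
C+Z_d+Z_r = 0.0400+0.0000+0.0400 = 0.0800 m
sum ≈ 0.0240+0.0090+0.0840+0.0800 ≈ 0.1970 m = S ✓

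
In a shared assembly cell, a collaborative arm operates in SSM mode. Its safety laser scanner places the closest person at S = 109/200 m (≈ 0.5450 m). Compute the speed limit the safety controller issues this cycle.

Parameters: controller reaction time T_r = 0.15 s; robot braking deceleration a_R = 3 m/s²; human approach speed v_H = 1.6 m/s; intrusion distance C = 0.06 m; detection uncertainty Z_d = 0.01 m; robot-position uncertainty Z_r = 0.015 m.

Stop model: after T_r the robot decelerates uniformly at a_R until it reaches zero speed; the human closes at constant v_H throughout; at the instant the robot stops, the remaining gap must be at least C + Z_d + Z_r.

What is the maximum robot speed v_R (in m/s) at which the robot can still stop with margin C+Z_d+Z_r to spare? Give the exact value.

v_R_max = 3/10 m/s = 0.3000 m/s

quadratic (1/6)·v² + (41/60)·v + (-11/50) = 0
  disc = (41/60)² − 4·(1/6)·(-11/50) = 2209/3600 ; √disc = 47/60
  v_R = (−(41/60) + 47/60) / (2·(1/6)) = 3/10 m/s
check:
braking lasts T_s = (3/10)/3 = 0.1000 s
robot covers v_R·T_r = 0.3000·0.1500 = 0.0450 m before braking
robot under decel: 0.3000²/(2·3.0000) = 0.0150 m
human over T_r+T_s: 1.6000·(0.1500+0.1000) = 0.4000 m
C+Z_d+Z_r = 0.0600+0.0100+0.0150 = 0.0850 m
sum ≈ 0.0450+0.0150+0.4000+0.0850 ≈ 0.5450 m = S ✓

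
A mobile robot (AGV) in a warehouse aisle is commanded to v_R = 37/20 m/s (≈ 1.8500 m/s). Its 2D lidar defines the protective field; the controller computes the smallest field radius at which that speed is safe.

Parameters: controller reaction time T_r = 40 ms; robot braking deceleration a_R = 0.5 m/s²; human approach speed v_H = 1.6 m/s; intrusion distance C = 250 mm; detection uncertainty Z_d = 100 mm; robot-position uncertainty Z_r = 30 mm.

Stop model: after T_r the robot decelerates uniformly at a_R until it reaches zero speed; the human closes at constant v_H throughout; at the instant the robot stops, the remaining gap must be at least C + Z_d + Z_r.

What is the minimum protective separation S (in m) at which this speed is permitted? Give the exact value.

T_s = v_R/a_R = (37/20)/(1/2) = 3.7000 s
robot in T_r: 1.8500·0.0400 = 0.0740 m
braking distance = 1.8500²/(2·0.5000) = 3.4225 m
person approaches 1.6000·(0.0400+3.7000) = 5.9840 m
residual clearance needed = 0.2500+0.1000+0.0300 = 0.3800 m
S_min ≈ 0.0740+3.4225+5.9840+0.3800  ⇒  S_min = 19721/2000 m

S_min = 19721/2000 m = 9.8605 m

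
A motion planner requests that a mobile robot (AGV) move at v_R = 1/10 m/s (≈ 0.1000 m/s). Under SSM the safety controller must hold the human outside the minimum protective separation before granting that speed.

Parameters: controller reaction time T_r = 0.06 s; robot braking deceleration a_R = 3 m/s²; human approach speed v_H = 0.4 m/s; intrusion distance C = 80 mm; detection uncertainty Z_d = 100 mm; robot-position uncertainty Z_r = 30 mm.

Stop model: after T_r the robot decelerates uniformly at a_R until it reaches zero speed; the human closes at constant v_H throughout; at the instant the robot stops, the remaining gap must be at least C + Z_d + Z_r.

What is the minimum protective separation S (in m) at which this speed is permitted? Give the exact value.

stop time T_s = (1/10)/3 = 0.0333 s
robot in T_r: 0.1000·0.0600 = 0.0060 m
robot covers 0.1000·0.0333 − ½·3.0000·0.0333² = 0.0017 m while stopping
human closes 0.4000·0.0933 = 0.0373 m
C+Z_d+Z_r = 0.0800+0.1000+0.0300 = 0.2100 m
S_min ≈ 0.0060+0.0017+0.0373+0.2100  ⇒  S_min = 51/200 m

S_min = 51/200 m = 0.2550 m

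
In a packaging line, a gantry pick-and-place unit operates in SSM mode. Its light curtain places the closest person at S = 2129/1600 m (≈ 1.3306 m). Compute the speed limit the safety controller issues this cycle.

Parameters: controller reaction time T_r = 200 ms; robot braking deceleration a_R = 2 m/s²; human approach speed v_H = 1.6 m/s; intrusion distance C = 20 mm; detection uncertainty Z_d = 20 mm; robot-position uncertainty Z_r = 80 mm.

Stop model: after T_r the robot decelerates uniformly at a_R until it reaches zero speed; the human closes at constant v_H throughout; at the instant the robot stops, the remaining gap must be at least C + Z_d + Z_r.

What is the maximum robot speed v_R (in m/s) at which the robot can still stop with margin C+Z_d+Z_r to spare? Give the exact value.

collect terms ⇒ (1/4)·v_R² + (1)·v_R + (-57/64) = 0
  disc = (1)² − 4·(1/4)·(-57/64) = 121/64 ; √disc = 11/8
  v_R = (−(1) + 11/8) / (2·(1/4)) = 3/4 m/s
check:
stop time T_s = (3/4)/2 = 0.3750 s
robot covers v_R·T_r = 0.7500·0.2000 = 0.1500 m before braking
braking distance = 0.7500²/(2·2.0000) = 0.1406 m
person approaches 1.6000·(0.2000+0.3750) = 0.9200 m
residual clearance needed = 0.0200+0.0200+0.0800 = 0.1200 m
sum ≈ 0.1500+0.1406+0.9200+0.1200 ≈ 1.3306 m = S ✓

v_R_max = 3/4 m/s = 0.7500 m/s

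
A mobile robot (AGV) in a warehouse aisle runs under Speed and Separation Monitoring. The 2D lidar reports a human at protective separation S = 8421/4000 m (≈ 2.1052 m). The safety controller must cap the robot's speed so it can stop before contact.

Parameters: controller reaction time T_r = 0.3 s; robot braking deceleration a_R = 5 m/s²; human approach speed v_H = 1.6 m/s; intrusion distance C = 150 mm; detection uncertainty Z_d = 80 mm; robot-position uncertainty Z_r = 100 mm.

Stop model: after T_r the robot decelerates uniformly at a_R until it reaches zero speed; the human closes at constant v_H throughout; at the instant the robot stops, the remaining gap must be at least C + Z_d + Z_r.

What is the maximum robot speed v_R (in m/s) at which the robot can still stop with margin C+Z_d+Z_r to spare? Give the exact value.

at the boundary: (1/10)·v² + (31/50)·v + (-5181/4000) = 0
  disc = (31/50)² − 4·(1/10)·(-5181/4000) = 361/400 ; √disc = 19/20
  v_R = (−(31/50) + 19/20) / (2·(1/10)) = 33/20 m/s
check:
T_s = v_R/a_R = (33/20)/5 = 0.3300 s
robot covers v_R·T_r = 1.6500·0.3000 = 0.4950 m before braking
robot covers 1.6500·0.3300 − ½·5.0000·0.3300² = 0.2722 m while stopping
human closes 1.6000·0.6300 = 1.0080 m
margins: 0.1500+0.0800+0.1000 = 0.3300 m
sum ≈ 0.4950+0.2722+1.0080+0.3300 ≈ 2.1052 m = S ✓

v_R_max = 33/20 m/s = 1.6500 m/s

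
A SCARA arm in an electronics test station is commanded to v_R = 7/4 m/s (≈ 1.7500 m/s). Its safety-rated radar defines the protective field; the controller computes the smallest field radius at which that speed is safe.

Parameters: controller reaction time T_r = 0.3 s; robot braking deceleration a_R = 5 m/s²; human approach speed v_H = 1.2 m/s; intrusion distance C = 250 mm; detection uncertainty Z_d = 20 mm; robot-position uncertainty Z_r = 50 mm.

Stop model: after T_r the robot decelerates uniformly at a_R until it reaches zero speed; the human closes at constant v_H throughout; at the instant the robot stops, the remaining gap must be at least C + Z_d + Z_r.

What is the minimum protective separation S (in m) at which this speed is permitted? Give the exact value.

S_min = 309/160 m = 1.9312 m

braking lasts T_s = (7/4)/5 = 0.3500 s
robot in T_r: 1.7500·0.3000 = 0.5250 m
robot covers 1.7500·0.3500 − ½·5.0000·0.3500² = 0.3063 m while stopping
person approaches 1.2000·(0.3000+0.3500) = 0.7800 m
C+Z_d+Z_r = 0.2500+0.0200+0.0500 = 0.3200 m
S_min ≈ 0.5250+0.3063+0.7800+0.3200  ⇒  S_min = 309/160 m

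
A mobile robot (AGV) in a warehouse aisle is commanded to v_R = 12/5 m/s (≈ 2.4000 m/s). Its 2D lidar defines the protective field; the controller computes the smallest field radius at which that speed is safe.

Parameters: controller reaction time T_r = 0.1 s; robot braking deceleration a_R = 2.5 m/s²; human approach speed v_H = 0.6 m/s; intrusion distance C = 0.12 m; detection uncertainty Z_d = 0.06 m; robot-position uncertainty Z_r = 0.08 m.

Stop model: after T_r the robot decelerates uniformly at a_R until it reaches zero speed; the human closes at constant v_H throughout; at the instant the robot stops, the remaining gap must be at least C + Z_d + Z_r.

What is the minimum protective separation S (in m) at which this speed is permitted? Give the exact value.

stop time T_s = (12/5)/(5/2) = 0.9600 s
robot covers v_R·T_r = 2.4000·0.1000 = 0.2400 m before braking
robot covers 2.4000·0.9600 − ½·2.5000·0.9600² = 1.1520 m while stopping
person approaches 0.6000·(0.1000+0.9600) = 0.6360 m
margins: 0.1200+0.0600+0.0800 = 0.2600 m
S_min ≈ 0.2400+1.1520+0.6360+0.2600  ⇒  S_min = 286/125 m

S_min = 286/125 m = 2.2880 m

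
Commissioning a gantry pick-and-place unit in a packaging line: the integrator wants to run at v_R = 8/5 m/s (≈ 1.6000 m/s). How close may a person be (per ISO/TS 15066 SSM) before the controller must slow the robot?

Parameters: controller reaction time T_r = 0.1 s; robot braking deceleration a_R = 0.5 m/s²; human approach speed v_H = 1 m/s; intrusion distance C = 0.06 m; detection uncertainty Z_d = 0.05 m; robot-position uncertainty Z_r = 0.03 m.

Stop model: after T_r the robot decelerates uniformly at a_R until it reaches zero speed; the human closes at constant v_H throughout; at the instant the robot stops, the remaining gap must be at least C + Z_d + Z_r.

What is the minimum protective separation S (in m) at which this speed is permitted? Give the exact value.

S_min = 154/25 m = 6.1600 m

stop time T_s = (8/5)/(1/2) = 3.2000 s
robot in T_r: 1.6000·0.1000 = 0.1600 m
robot under decel: 1.6000²/(2·0.5000) = 2.5600 m
human closes 1.0000·3.3000 = 3.3000 m
residual clearance needed = 0.0600+0.0500+0.0300 = 0.1400 m
S_min ≈ 0.1600+2.5600+3.3000+0.1400  ⇒  S_min = 154/25 m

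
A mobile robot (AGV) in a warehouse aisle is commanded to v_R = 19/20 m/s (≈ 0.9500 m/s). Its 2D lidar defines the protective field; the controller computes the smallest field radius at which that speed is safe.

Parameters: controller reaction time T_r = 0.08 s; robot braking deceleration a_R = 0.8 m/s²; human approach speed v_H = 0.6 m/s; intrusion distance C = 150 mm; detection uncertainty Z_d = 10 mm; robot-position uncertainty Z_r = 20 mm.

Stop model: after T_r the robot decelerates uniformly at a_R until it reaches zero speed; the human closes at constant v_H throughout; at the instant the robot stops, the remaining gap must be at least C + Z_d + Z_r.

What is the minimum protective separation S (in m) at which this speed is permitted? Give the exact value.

S_min = 25289/16000 m = 1.5806 m

stop time T_s = (19/20)/(4/5) = 1.1875 s
reaction-phase robot travel = 0.9500·0.0800 = 0.0760 m
braking distance = 0.9500²/(2·0.8000) = 0.5641 m
human closes 0.6000·1.2675 = 0.7605 m
C+Z_d+Z_r = 0.1500+0.0100+0.0200 = 0.1800 m
S_min ≈ 0.0760+0.5641+0.7605+0.1800  ⇒  S_min = 25289/16000 m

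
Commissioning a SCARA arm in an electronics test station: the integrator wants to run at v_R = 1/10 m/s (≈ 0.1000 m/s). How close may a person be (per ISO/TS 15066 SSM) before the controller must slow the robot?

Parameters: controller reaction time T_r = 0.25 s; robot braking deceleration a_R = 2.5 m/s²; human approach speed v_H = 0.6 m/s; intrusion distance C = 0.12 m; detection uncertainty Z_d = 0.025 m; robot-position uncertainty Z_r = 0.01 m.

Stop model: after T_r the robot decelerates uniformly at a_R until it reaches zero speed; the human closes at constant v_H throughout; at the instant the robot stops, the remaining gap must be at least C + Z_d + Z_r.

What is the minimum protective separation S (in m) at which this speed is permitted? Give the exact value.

S_min = 89/250 m = 0.3560 m

braking lasts T_s = (1/10)/(5/2) = 0.0400 s
reaction-phase robot travel = 0.1000·0.2500 = 0.0250 m
braking distance = 0.1000²/(2·2.5000) = 0.0020 m
human over T_r+T_s: 0.6000·(0.2500+0.0400) = 0.1740 m
residual clearance needed = 0.1200+0.0250+0.0100 = 0.1550 m
S_min ≈ 0.0250+0.0020+0.1740+0.1550  ⇒  S_min = 89/250 m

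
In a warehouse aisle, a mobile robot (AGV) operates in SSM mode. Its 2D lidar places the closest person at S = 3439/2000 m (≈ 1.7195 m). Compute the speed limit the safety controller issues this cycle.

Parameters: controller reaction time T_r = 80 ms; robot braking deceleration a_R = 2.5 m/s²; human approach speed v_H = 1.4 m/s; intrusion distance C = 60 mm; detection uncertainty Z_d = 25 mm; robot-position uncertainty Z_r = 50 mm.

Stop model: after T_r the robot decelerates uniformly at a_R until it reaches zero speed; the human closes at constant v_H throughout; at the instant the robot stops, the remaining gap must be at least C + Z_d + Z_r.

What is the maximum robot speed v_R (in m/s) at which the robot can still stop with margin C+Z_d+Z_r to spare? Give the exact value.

v_R_max = 31/20 m/s = 1.5500 m/s

quadratic (1/5)·v² + (16/25)·v + (-589/400) = 0
  disc = (16/25)² − 4·(1/5)·(-589/400) = 3969/2500 ; √disc = 63/50
  v_R = (−(16/25) + 63/50) / (2·(1/5)) = 31/20 m/s
check:
stop time T_s = (31/20)/(5/2) = 0.6200 s
robot covers v_R·T_r = 1.5500·0.0800 = 0.1240 m before braking
braking distance = 1.5500²/(2·2.5000) = 0.4805 m
person approaches 1.4000·(0.0800+0.6200) = 0.9800 m
residual clearance needed = 0.0600+0.0250+0.0500 = 0.1350 m
sum ≈ 0.1240+0.4805+0.9800+0.1350 ≈ 1.7195 m = S ✓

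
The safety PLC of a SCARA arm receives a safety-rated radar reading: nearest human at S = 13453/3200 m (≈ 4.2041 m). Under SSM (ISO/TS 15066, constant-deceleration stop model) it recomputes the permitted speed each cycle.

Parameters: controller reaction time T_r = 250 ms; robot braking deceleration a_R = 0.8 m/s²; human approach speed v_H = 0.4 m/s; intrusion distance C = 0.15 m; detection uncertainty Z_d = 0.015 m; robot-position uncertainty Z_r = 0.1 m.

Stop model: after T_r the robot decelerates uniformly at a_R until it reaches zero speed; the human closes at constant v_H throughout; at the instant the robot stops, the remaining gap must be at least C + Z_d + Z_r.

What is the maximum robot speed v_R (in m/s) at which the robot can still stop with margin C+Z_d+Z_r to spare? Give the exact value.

quadratic (5/8)·v² + (3/4)·v + (-2457/640) = 0
  disc = (3/4)² − 4·(5/8)·(-2457/640) = 2601/256 ; √disc = 51/16
  v_R = (−(3/4) + 51/16) / (2·(5/8)) = 39/20 m/s
check:
stop time T_s = (39/20)/(4/5) = 2.4375 s
robot in T_r: 1.9500·0.2500 = 0.4875 m
robot covers 1.9500·2.4375 − ½·0.8000·2.4375² = 2.3766 m while stopping
human closes 0.4000·2.6875 = 1.0750 m
C+Z_d+Z_r = 0.1500+0.0150+0.1000 = 0.2650 m
sum ≈ 0.4875+2.3766+1.0750+0.2650 ≈ 4.2041 m = S ✓

v_R_max = 39/20 m/s = 1.9500 m/s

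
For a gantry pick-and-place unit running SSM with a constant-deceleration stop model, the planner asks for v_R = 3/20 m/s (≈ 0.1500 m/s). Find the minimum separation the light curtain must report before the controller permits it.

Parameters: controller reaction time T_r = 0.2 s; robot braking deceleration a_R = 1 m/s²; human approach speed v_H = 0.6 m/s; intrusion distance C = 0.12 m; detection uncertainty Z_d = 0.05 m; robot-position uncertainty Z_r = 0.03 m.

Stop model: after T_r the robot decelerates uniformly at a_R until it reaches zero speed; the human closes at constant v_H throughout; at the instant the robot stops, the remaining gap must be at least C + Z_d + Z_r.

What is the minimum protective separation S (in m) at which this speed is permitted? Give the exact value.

S_min = 361/800 m = 0.4512 m

T_s = v_R/a_R = (3/20)/1 = 0.1500 s
robot in T_r: 0.1500·0.2000 = 0.0300 m
robot under decel: 0.1500²/(2·1.0000) = 0.0112 m
human over T_r+T_s: 0.6000·(0.2000+0.1500) = 0.2100 m
C+Z_d+Z_r = 0.1200+0.0500+0.0300 = 0.2000 m
S_min ≈ 0.0300+0.0112+0.2100+0.2000  ⇒  S_min = 361/800 m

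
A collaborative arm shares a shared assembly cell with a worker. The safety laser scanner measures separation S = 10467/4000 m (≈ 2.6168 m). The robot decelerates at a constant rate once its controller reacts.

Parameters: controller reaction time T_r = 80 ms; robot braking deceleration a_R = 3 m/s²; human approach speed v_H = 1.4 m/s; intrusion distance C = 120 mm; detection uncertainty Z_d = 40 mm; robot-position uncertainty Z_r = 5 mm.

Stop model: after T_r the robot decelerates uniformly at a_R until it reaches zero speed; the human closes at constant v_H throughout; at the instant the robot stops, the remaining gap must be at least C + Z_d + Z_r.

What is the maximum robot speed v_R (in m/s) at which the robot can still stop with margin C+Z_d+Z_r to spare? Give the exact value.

at the boundary: (1/6)·v² + (41/75)·v + (-9359/4000) = 0
  disc = (41/75)² − 4·(1/6)·(-9359/4000) = 167281/90000 ; √disc = 409/300
  v_R = (−(41/75) + 409/300) / (2·(1/6)) = 49/20 m/s
check:
stop time T_s = (49/20)/3 = 0.8167 s
robot in T_r: 2.4500·0.0800 = 0.1960 m
robot covers 2.4500·0.8167 − ½·3.0000·0.8167² = 1.0004 m while stopping
person approaches 1.4000·(0.0800+0.8167) = 1.2553 m
C+Z_d+Z_r = 0.1200+0.0400+0.0050 = 0.1650 m
sum ≈ 0.1960+1.0004+1.2553+0.1650 ≈ 2.6168 m = S ✓

v_R_max = 49/20 m/s = 2.4500 m/s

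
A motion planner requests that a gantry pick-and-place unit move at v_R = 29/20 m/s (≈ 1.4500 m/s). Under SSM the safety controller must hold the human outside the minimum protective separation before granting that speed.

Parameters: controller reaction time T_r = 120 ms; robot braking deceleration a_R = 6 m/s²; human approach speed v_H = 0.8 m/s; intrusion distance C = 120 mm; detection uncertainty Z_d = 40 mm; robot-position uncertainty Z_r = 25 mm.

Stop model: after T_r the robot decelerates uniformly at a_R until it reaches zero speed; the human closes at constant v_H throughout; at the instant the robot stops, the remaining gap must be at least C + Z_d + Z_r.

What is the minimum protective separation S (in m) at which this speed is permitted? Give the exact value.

T_s = v_R/a_R = (29/20)/6 = 0.2417 s
reaction-phase robot travel = 1.4500·0.1200 = 0.1740 m
braking distance = 1.4500²/(2·6.0000) = 0.1752 m
human closes 0.8000·0.3617 = 0.2893 m
residual clearance needed = 0.1200+0.0400+0.0250 = 0.1850 m
S_min ≈ 0.1740+0.1752+0.2893+0.1850  ⇒  S_min = 3953/4800 m

S_min = 3953/4800 m = 0.8235 m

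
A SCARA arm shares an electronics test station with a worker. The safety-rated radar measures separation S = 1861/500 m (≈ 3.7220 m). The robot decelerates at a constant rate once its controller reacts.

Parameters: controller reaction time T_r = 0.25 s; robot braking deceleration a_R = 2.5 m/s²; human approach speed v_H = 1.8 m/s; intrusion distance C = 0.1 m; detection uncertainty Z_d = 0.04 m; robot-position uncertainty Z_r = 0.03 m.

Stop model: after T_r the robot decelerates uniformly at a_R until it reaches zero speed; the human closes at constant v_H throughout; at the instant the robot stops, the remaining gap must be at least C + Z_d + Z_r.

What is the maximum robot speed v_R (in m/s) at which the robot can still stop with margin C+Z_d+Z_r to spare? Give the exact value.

collect terms ⇒ (1/5)·v_R² + (97/100)·v_R + (-1551/500) = 0
  disc = (97/100)² − 4·(1/5)·(-1551/500) = 1369/400 ; √disc = 37/20
  v_R = (−(97/100) + 37/20) / (2·(1/5)) = 11/5 m/s
check:
T_s = v_R/a_R = (11/5)/(5/2) = 0.8800 s
robot in T_r: 2.2000·0.2500 = 0.5500 m
robot under decel: 2.2000²/(2·2.5000) = 0.9680 m
human closes 1.8000·1.1300 = 2.0340 m
C+Z_d+Z_r = 0.1000+0.0400+0.0300 = 0.1700 m
sum ≈ 0.5500+0.9680+2.0340+0.1700 ≈ 3.7220 m = S ✓

v_R_max = 11/5 m/s = 2.2000 m/s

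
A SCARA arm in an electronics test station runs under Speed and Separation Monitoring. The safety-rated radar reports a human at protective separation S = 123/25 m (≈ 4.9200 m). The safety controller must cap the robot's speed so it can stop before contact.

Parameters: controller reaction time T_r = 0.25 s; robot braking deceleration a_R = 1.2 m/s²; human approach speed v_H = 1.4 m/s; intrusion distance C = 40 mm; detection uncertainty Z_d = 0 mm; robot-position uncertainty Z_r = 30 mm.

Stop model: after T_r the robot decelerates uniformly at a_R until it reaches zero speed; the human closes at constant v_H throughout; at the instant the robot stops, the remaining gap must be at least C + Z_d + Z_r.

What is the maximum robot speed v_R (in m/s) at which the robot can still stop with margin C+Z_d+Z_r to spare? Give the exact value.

at the boundary: (5/12)·v² + (17/12)·v + (-9/2) = 0
  disc = (17/12)² − 4·(5/12)·(-9/2) = 1369/144 ; √disc = 37/12
  v_R = (−(17/12) + 37/12) / (2·(5/12)) = 2 m/s
check:
T_s = v_R/a_R = 2/(6/5) = 1.6667 s
robot covers v_R·T_r = 2.0000·0.2500 = 0.5000 m before braking
robot covers 2.0000·1.6667 − ½·1.2000·1.6667² = 1.6667 m while stopping
person approaches 1.4000·(0.2500+1.6667) = 2.6833 m
C+Z_d+Z_r = 0.0400+0.0000+0.0300 = 0.0700 m
sum ≈ 0.5000+1.6667+2.6833+0.0700 ≈ 4.9200 m = S ✓

v_R_max = 2 m/s = 2.0000 m/s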